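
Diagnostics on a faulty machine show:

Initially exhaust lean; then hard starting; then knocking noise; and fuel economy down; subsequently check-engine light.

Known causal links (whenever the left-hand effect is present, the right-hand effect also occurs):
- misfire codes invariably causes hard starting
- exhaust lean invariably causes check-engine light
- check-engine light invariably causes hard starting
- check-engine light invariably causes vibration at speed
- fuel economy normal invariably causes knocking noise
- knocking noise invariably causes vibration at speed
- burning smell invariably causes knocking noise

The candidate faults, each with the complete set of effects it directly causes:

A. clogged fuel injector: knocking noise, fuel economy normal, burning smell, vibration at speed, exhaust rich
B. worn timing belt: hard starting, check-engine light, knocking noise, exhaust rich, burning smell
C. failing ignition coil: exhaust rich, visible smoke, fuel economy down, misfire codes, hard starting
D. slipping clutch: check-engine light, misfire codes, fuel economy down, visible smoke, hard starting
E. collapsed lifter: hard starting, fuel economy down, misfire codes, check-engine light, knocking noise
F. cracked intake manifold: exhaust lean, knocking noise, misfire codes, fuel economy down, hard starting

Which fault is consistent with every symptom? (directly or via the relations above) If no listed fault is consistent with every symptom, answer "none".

F

Per-candidate check:
(A) clogged fuel injector — exhaust lean -; hard starting -; knocking noise +; fuel economy down -; check-engine light -
(B) worn timing belt — exhaust lean -; hard starting +; knocking noise +; fuel economy down -; check-engine light +
(C) failing ignition coil — exhaust lean -; hard starting +; knocking noise -; fuel economy down +; check-engine light -
(D) slipping clutch — exhaust lean -; hard starting +; knocking noise -; fuel economy down +; check-engine light +
(E) collapsed lifter — exhaust lean -; hard starting +; knocking noise +; fuel economy down +; check-engine light +
(F) cracked intake manifold — exhaust lean +; hard starting +; knocking noise +; fuel economy down +; check-engine light + (by exhaust lean → check-engine light)
Only (F) is consistent with every observation.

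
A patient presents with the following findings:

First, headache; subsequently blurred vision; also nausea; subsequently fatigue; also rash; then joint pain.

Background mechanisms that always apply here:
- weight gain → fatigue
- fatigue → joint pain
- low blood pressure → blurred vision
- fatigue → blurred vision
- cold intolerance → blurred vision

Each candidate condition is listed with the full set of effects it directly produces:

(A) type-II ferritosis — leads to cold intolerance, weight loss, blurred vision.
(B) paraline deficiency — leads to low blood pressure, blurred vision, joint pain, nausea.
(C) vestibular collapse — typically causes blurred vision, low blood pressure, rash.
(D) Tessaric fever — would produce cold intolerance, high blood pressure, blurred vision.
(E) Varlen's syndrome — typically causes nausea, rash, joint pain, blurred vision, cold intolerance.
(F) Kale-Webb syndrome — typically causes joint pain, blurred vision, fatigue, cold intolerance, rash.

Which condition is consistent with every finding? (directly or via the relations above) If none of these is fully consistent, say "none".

Per-candidate check:
(A) type-II ferritosis — does not account for headache, nausea, fatigue, rash, joint pain
(B) paraline deficiency — headache -; blurred vision +; nausea +; fatigue -; rash -; joint pain +
(C) vestibular collapse — headache -; blurred vision +; nausea -; fatigue -; rash +; joint pain -
(D) Tessaric fever — headache -; blurred vision +; nausea -; fatigue -; rash -; joint pain -
(E) Varlen's syndrome — does not account for headache, fatigue
(F) Kale-Webb syndrome — headache -; blurred vision +; nausea -; fatigue +; rash +; joint pain +
None of the listed candidates fits everything.

none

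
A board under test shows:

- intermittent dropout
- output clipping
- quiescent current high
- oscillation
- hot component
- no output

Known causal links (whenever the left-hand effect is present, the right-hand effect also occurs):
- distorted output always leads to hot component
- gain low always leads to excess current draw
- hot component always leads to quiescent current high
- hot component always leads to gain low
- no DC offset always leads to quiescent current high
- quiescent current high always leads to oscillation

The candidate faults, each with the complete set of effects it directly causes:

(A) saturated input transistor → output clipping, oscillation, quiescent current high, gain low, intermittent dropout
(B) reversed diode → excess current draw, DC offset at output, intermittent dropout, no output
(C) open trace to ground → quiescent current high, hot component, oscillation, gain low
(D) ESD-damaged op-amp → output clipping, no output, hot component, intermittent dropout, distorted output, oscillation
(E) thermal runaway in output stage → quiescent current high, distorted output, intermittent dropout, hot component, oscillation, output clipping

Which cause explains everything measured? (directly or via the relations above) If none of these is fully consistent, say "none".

For each candidate, compare predicted effects to what was observed:
(A) saturated input transistor — does not account for hot component, no output
(B) reversed diode — intermittent dropout yes; output clipping NO; quiescent current high NO; oscillation NO; hot component NO; no output yes
(C) open trace to ground — intermittent dropout NO; output clipping NO; quiescent current high yes; oscillation yes; hot component yes; no output NO
(D) ESD-damaged op-amp — accounts for every observation (quiescent current high via hot component → quiescent current high)
(E) thermal runaway in output stage — does not account for no output
(D) is the only candidate with no mismatches.

D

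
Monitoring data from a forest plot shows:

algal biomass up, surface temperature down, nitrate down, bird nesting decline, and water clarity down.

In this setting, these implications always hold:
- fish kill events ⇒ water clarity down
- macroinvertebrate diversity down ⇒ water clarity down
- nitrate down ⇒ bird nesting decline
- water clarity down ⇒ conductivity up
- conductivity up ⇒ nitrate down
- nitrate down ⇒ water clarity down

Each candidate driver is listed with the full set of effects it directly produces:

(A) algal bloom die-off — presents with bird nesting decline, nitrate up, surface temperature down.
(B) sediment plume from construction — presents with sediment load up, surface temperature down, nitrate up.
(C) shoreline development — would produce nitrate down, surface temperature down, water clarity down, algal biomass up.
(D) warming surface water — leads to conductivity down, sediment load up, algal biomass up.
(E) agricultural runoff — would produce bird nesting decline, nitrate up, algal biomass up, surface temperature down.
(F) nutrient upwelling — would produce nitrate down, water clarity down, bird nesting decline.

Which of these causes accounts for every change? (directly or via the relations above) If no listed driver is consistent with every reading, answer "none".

Per-candidate check:
(A) algal bloom die-off — fails on algal biomass up, nitrate down, water clarity down (predicts nitrate up, not nitrate down)
(B) sediment plume from construction — algal biomass up NO; surface temperature down yes; nitrate down NO; bird nesting decline NO; water clarity down NO
(C) shoreline development — accounts for every observation (bird nesting decline by nitrate down → bird nesting decline)
(D) warming surface water — does not account for surface temperature down, nitrate down, bird nesting decline, water clarity down
(E) agricultural runoff — algal biomass up yes; surface temperature down yes; nitrate down NO; bird nesting decline yes; water clarity down NO
(F) nutrient upwelling — does not account for algal biomass up, surface temperature down
(C) is the only candidate with no mismatches.

C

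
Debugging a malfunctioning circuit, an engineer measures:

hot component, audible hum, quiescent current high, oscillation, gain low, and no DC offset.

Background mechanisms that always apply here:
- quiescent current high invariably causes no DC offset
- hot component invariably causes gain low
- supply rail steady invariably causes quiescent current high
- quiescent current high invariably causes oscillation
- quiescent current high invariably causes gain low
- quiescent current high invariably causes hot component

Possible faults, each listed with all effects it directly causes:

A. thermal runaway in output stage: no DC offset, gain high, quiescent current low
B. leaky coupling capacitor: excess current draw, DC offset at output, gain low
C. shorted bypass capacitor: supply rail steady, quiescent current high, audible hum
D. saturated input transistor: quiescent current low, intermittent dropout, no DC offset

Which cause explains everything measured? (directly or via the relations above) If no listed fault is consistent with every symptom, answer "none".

C

Testing each hypothesis:
(A) thermal runaway in output stage — hot component miss; audible hum miss; quiescent current high miss; oscillation miss; gain low miss; no DC offset match
(B) leaky coupling capacitor — fails on hot component, audible hum, quiescent current high, oscillation, no DC offset (predicts DC offset at output, not no DC offset)
(C) shorted bypass capacitor — hot component match (by quiescent current high → hot component); audible hum match; quiescent current high match; oscillation match (by quiescent current high → oscillation); gain low match (by quiescent current high → gain low); no DC offset match (by quiescent current high → no DC offset)
(D) saturated input transistor — hot component miss; audible hum miss; quiescent current high miss; oscillation miss; gain low miss; no DC offset match
(C) is the only candidate with no mismatches.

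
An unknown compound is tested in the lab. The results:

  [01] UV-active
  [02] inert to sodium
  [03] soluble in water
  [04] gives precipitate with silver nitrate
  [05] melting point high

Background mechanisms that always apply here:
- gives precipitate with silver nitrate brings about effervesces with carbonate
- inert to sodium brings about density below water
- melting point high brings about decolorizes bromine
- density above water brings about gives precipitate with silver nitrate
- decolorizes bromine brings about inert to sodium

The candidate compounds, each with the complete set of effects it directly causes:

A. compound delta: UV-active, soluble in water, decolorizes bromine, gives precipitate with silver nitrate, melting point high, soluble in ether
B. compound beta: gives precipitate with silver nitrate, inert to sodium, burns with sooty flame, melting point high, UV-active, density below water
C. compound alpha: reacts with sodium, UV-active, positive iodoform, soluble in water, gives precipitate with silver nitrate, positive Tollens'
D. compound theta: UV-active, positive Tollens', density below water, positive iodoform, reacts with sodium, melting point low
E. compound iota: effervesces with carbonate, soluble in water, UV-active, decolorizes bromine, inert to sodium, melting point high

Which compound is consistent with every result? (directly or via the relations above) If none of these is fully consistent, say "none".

Testing each hypothesis:
(A) compound delta — UV-active yes; inert to sodium yes (via decolorizes bromine → inert to sodium); soluble in water yes; gives precipitate with silver nitrate yes; melting point high yes
(B) compound beta — UV-active yes; inert to sodium yes; soluble in water NO; gives precipitate with silver nitrate yes; melting point high yes
(C) compound alpha — UV-active yes; inert to sodium NO; soluble in water yes; gives precipitate with silver nitrate yes; melting point high NO
(D) compound theta — UV-active yes; inert to sodium NO; soluble in water NO; gives precipitate with silver nitrate NO; melting point high NO
(E) compound iota — does not account for gives precipitate with silver nitrate
(A) alone accounts for all the evidence.

A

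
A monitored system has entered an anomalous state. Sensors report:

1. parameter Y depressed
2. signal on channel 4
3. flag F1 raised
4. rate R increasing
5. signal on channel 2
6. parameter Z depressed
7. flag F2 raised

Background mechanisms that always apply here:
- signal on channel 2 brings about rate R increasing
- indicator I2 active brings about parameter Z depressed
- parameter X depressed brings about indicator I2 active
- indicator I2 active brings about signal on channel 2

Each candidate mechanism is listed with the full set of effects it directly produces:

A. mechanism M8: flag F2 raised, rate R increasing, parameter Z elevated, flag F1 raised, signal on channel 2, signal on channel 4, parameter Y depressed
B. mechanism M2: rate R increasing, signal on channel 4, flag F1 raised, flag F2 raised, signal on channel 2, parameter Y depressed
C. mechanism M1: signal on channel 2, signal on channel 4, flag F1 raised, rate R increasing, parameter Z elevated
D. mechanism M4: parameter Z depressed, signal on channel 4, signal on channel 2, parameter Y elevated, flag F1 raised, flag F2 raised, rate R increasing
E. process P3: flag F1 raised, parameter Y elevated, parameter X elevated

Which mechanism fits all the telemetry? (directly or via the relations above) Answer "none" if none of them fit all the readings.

none

Checking each candidate against the observations:
(A) mechanism M8 — fails on parameter Z depressed (predicts parameter Z elevated, not parameter Z depressed)
(B) mechanism M2 — parameter Y depressed ✓; signal on channel 4 ✓; flag F1 raised ✓; rate R increasing ✓; signal on channel 2 ✓; parameter Z depressed ✗; flag F2 raised ✓
(C) mechanism M1 — parameter Y depressed ✗; signal on channel 4 ✓; flag F1 raised ✓; rate R increasing ✓; signal on channel 2 ✓; parameter Z depressed ✗; flag F2 raised ✗
(D) mechanism M4 — parameter Y depressed ✗; signal on channel 4 ✓; flag F1 raised ✓; rate R increasing ✓; signal on channel 2 ✓; parameter Z depressed ✓; flag F2 raised ✓
(E) process P3 — fails on parameter Y depressed, signal on channel 4, rate R increasing, signal on channel 2, parameter Z depressed, flag F2 raised (predicts parameter Y elevated, not parameter Y depressed)
Every candidate fails on at least one observation.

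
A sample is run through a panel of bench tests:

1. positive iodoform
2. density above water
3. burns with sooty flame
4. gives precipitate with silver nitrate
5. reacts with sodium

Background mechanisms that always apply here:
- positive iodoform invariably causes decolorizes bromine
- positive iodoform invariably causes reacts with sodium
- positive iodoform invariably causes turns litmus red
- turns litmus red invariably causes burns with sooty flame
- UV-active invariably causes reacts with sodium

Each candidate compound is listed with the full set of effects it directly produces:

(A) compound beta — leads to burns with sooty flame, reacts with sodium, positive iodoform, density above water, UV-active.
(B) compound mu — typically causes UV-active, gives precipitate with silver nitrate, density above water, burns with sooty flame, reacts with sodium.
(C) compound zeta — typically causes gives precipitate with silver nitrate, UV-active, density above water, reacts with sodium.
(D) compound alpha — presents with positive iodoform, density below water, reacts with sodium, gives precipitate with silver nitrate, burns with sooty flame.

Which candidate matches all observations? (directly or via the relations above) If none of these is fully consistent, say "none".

Per-candidate check:
(A) compound beta — does not account for gives precipitate with silver nitrate
(B) compound mu — does not account for positive iodoform
(C) compound zeta — positive iodoform NO; density above water yes; burns with sooty flame NO; gives precipitate with silver nitrate yes; reacts with sodium yes
(D) compound alpha — fails on density above water (predicts density below water, not density above water)
None of the listed candidates fits everything.

none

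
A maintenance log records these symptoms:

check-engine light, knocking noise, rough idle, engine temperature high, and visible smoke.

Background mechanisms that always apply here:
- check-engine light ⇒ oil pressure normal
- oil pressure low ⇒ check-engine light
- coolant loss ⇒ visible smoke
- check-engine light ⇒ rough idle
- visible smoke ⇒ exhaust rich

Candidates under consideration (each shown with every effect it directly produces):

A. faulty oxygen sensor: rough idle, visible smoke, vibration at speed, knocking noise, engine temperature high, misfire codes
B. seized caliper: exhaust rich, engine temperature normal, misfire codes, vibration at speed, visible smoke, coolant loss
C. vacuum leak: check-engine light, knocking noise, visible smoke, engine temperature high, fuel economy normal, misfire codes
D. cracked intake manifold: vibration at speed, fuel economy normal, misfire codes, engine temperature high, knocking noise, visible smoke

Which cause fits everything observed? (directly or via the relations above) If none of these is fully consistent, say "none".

Per-candidate check:
(A) faulty oxygen sensor — check-engine light miss; knocking noise match; rough idle match; engine temperature high match; visible smoke match
(B) seized caliper — check-engine light miss; knocking noise miss; rough idle miss; engine temperature high miss; visible smoke match
(C) vacuum leak — check-engine light match; knocking noise match; rough idle match (via check-engine light → rough idle); engine temperature high match; visible smoke match
(D) cracked intake manifold — does not account for check-engine light, rough idle
Only (C) is consistent with every observation.

C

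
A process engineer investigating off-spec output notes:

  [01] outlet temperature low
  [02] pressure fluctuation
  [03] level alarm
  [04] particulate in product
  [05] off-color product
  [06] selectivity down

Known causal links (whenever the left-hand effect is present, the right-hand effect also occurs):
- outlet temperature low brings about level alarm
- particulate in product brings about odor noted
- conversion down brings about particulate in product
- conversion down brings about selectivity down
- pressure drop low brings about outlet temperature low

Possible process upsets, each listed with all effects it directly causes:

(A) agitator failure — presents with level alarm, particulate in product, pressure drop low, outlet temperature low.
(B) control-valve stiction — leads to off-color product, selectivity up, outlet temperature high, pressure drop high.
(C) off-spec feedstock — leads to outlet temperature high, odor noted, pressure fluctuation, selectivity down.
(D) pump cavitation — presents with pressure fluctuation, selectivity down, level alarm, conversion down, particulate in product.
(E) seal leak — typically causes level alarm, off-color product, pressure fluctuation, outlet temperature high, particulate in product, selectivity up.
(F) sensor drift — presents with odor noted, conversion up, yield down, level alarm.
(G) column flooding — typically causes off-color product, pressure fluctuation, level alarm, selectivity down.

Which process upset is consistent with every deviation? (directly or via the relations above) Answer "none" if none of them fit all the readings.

none

Per-candidate check:
(A) agitator failure — outlet temperature low match; pressure fluctuation miss; level alarm match; particulate in product match; off-color product miss; selectivity down miss
(B) control-valve stiction — outlet temperature low miss; pressure fluctuation miss; level alarm miss; particulate in product miss; off-color product match; selectivity down miss
(C) off-spec feedstock — fails on outlet temperature low, level alarm, particulate in product, off-color product (predicts outlet temperature high, not outlet temperature low)
(D) pump cavitation — outlet temperature low miss; pressure fluctuation match; level alarm match; particulate in product match; off-color product miss; selectivity down match
(E) seal leak — fails on outlet temperature low, selectivity down (predicts outlet temperature high, not outlet temperature low; predicts selectivity up, not selectivity down)
(F) sensor drift — does not account for outlet temperature low, pressure fluctuation, particulate in product, off-color product, selectivity down
(G) column flooding — does not account for outlet temperature low, particulate in product
None of the listed candidates fits everything.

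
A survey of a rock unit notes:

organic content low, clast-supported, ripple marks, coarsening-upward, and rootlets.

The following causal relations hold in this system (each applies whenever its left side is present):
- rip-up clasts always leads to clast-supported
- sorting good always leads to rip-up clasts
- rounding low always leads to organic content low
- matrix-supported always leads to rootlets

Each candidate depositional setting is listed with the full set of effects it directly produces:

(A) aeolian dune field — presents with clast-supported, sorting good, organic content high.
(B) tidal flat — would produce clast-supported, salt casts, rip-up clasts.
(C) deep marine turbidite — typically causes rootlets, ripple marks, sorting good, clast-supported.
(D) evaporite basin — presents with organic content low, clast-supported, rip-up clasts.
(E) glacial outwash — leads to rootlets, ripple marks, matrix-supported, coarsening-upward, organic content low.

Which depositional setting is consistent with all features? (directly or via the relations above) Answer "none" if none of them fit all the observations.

none

Per-candidate check:
(A) aeolian dune field — organic content low -; clast-supported +; ripple marks -; coarsening-upward -; rootlets -
(B) tidal flat — does not account for organic content low, ripple marks, coarsening-upward, rootlets
(C) deep marine turbidite — organic content low -; clast-supported +; ripple marks +; coarsening-upward -; rootlets +
(D) evaporite basin — organic content low +; clast-supported +; ripple marks -; coarsening-upward -; rootlets -
(E) glacial outwash — organic content low +; clast-supported -; ripple marks +; coarsening-upward +; rootlets +
None of the listed candidates fits everything.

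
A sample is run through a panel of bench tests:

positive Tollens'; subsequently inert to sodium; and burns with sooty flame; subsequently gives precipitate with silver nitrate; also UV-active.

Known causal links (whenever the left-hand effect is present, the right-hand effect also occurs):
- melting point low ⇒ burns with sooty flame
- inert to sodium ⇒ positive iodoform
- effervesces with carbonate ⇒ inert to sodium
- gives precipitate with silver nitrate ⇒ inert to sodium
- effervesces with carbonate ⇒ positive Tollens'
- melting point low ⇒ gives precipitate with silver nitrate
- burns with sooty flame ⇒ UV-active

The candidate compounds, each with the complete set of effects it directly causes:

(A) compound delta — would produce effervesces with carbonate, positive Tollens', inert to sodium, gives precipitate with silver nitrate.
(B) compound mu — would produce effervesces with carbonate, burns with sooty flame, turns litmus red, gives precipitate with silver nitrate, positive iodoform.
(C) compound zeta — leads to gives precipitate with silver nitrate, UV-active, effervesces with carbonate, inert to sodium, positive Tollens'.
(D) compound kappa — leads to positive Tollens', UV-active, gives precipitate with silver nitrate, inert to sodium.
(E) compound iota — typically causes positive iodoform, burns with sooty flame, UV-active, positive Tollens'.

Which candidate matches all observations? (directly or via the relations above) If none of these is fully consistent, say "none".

Checking each candidate against the observations:
(A) compound delta — does not account for burns with sooty flame, UV-active
(B) compound mu — accounts for every observation (positive Tollens' via effervesces with carbonate → positive Tollens')
(C) compound zeta — does not account for burns with sooty flame
(D) compound kappa — does not account for burns with sooty flame
(E) compound iota — positive Tollens' match; inert to sodium miss; burns with sooty flame match; gives precipitate with silver nitrate miss; UV-active match
(B) is the only candidate with no mismatches.

B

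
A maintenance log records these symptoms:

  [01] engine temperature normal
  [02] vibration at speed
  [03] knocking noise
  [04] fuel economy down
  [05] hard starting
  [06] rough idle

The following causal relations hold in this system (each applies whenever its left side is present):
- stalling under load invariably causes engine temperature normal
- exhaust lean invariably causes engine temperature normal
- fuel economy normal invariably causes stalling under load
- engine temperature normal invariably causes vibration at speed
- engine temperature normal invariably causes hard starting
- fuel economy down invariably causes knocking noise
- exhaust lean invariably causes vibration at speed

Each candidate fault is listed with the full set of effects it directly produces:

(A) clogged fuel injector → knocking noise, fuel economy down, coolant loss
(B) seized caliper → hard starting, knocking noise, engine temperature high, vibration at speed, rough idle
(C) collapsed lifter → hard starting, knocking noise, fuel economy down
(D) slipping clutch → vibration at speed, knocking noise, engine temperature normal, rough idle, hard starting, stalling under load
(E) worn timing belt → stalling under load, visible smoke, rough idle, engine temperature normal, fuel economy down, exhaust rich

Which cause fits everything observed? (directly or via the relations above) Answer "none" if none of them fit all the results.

E

Testing each hypothesis:
(A) clogged fuel injector — engine temperature normal NO; vibration at speed NO; knocking noise yes; fuel economy down yes; hard starting NO; rough idle NO
(B) seized caliper — engine temperature normal NO; vibration at speed yes; knocking noise yes; fuel economy down NO; hard starting yes; rough idle yes
(C) collapsed lifter — does not account for engine temperature normal, vibration at speed, rough idle
(D) slipping clutch — engine temperature normal yes; vibration at speed yes; knocking noise yes; fuel economy down NO; hard starting yes; rough idle yes
(E) worn timing belt — engine temperature normal yes; vibration at speed yes (through engine temperature normal → vibration at speed); knocking noise yes (through fuel economy down → knocking noise); fuel economy down yes; hard starting yes (through engine temperature normal → hard starting); rough idle yes
Only (E) is consistent with every observation.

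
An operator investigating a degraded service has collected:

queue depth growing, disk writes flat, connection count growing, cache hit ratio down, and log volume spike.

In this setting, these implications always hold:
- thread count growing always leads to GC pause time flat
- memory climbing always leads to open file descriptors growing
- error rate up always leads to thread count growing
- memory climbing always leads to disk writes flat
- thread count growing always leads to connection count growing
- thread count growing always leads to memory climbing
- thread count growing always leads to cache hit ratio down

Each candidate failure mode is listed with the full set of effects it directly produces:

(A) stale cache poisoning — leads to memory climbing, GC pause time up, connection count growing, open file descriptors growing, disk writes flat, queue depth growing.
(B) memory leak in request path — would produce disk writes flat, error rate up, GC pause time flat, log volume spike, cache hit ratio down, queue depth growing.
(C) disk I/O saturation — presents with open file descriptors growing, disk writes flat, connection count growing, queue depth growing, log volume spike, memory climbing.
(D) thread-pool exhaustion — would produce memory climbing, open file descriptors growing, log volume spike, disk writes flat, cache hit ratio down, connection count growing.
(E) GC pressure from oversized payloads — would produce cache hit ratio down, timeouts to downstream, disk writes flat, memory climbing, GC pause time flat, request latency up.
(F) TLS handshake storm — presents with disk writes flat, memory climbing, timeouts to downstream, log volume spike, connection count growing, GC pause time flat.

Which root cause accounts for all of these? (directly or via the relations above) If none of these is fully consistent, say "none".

B

Testing each hypothesis:
(A) stale cache poisoning — does not account for cache hit ratio down, log volume spike
(B) memory leak in request path — queue depth growing +; disk writes flat +; connection count growing + (via error rate up → thread count growing → connection count growing); cache hit ratio down +; log volume spike +
(C) disk I/O saturation — queue depth growing +; disk writes flat +; connection count growing +; cache hit ratio down -; log volume spike +
(D) thread-pool exhaustion — does not account for queue depth growing
(E) GC pressure from oversized payloads — does not account for queue depth growing, connection count growing, log volume spike
(F) TLS handshake storm — does not account for queue depth growing, cache hit ratio down
(B) alone accounts for all the evidence.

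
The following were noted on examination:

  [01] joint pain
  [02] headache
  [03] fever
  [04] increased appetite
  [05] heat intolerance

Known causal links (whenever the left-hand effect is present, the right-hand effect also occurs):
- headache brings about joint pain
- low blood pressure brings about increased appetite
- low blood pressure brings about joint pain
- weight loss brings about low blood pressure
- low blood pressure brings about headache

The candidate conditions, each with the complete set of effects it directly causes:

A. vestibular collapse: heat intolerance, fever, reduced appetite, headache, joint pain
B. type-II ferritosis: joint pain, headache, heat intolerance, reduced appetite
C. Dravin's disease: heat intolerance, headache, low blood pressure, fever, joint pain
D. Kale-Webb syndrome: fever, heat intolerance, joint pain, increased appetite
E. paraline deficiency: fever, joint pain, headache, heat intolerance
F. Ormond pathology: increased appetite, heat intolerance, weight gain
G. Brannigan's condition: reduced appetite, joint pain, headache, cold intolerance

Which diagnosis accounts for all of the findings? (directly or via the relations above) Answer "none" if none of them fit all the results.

C

Testing each hypothesis:
(A) vestibular collapse — fails on increased appetite (predicts reduced appetite, not increased appetite)
(B) type-II ferritosis — fails on fever, increased appetite (predicts reduced appetite, not increased appetite)
(C) Dravin's disease — accounts for every observation (increased appetite by low blood pressure → increased appetite)
(D) Kale-Webb syndrome — joint pain +; headache -; fever +; increased appetite +; heat intolerance +
(E) paraline deficiency — joint pain +; headache +; fever +; increased appetite -; heat intolerance +
(F) Ormond pathology — does not account for joint pain, headache, fever
(G) Brannigan's condition — joint pain +; headache +; fever -; increased appetite -; heat intolerance -
Only (C) is consistent with every observation.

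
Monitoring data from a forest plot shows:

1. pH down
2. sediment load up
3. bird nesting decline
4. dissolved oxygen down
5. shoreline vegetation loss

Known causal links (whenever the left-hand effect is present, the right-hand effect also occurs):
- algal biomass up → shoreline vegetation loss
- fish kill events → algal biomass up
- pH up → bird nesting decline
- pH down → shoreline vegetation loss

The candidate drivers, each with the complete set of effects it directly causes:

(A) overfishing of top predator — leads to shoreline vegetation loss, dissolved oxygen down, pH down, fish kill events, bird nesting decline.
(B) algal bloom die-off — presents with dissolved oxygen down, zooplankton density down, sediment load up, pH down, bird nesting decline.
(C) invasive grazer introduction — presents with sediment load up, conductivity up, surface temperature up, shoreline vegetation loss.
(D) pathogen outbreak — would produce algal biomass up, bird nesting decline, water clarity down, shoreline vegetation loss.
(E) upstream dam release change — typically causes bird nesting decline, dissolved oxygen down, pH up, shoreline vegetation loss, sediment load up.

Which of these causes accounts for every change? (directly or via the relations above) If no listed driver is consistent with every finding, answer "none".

Checking each candidate against the observations:
(A) overfishing of top predator — pH down yes; sediment load up NO; bird nesting decline yes; dissolved oxygen down yes; shoreline vegetation loss yes
(B) algal bloom die-off — accounts for every observation (shoreline vegetation loss through pH down → shoreline vegetation loss)
(C) invasive grazer introduction — does not account for pH down, bird nesting decline, dissolved oxygen down
(D) pathogen outbreak — pH down NO; sediment load up NO; bird nesting decline yes; dissolved oxygen down NO; shoreline vegetation loss yes
(E) upstream dam release change — fails on pH down (predicts pH up, not pH down)
(B) is the only candidate with no mismatches.

B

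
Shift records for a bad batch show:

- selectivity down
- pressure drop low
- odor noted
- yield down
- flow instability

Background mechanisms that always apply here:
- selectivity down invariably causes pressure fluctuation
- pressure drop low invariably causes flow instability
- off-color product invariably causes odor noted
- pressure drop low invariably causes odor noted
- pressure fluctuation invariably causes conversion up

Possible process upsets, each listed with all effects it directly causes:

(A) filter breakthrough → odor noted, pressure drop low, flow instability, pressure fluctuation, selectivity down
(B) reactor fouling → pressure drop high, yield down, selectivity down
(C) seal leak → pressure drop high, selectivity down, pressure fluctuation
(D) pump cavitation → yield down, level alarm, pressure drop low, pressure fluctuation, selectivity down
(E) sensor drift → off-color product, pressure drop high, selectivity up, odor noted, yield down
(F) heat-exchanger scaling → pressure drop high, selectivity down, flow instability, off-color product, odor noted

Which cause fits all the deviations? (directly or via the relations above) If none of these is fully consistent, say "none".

D

Testing each hypothesis:
(A) filter breakthrough — selectivity down +; pressure drop low +; odor noted +; yield down -; flow instability +
(B) reactor fouling — fails on pressure drop low, odor noted, flow instability (predicts pressure drop high, not pressure drop low)
(C) seal leak — fails on pressure drop low, odor noted, yield down, flow instability (predicts pressure drop high, not pressure drop low)
(D) pump cavitation — selectivity down +; pressure drop low +; odor noted + (through pressure drop low → odor noted); yield down +; flow instability + (through pressure drop low → flow instability)
(E) sensor drift — selectivity down -; pressure drop low -; odor noted +; yield down +; flow instability -
(F) heat-exchanger scaling — fails on pressure drop low, yield down (predicts pressure drop high, not pressure drop low)
(D) alone accounts for all the evidence.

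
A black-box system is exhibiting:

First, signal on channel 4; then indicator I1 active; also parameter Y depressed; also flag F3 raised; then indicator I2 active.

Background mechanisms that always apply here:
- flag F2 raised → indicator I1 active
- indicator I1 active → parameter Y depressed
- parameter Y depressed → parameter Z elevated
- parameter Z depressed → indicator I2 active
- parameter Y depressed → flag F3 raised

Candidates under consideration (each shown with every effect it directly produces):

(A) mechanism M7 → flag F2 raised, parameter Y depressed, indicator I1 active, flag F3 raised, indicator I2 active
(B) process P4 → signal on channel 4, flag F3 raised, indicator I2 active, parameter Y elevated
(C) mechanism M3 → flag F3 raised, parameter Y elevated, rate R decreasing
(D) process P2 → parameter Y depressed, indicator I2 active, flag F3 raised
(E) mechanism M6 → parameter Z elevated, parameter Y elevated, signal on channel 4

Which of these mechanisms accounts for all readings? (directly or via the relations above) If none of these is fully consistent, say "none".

Per-candidate check:
(A) mechanism M7 — does not account for signal on channel 4
(B) process P4 — signal on channel 4 ✓; indicator I1 active ✗; parameter Y depressed ✗; flag F3 raised ✓; indicator I2 active ✓
(C) mechanism M3 — signal on channel 4 ✗; indicator I1 active ✗; parameter Y depressed ✗; flag F3 raised ✓; indicator I2 active ✗
(D) process P2 — signal on channel 4 ✗; indicator I1 active ✗; parameter Y depressed ✓; flag F3 raised ✓; indicator I2 active ✓
(E) mechanism M6 — signal on channel 4 ✓; indicator I1 active ✗; parameter Y depressed ✗; flag F3 raised ✗; indicator I2 active ✗
None of the listed candidates fits everything.

none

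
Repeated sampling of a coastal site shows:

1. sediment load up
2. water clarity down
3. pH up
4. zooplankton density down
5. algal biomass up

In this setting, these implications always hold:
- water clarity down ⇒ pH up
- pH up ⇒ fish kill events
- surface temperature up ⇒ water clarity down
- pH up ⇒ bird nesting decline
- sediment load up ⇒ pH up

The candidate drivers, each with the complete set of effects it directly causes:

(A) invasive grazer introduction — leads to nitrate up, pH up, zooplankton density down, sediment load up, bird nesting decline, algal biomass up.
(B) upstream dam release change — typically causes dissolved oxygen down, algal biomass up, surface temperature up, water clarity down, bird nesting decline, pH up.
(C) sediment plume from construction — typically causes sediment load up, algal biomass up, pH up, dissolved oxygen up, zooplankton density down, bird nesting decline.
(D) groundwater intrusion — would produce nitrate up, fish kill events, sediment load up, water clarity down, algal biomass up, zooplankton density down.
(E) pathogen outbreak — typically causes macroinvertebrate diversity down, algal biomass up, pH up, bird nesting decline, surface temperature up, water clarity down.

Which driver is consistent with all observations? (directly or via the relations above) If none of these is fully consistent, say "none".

For each candidate, compare predicted effects to what was observed:
(A) invasive grazer introduction — does not account for water clarity down
(B) upstream dam release change — sediment load up NO; water clarity down yes; pH up yes; zooplankton density down NO; algal biomass up yes
(C) sediment plume from construction — sediment load up yes; water clarity down NO; pH up yes; zooplankton density down yes; algal biomass up yes
(D) groundwater intrusion — accounts for every observation (pH up via sediment load up → pH up)
(E) pathogen outbreak — sediment load up NO; water clarity down yes; pH up yes; zooplankton density down NO; algal biomass up yes
Only (D) is consistent with every observation.

D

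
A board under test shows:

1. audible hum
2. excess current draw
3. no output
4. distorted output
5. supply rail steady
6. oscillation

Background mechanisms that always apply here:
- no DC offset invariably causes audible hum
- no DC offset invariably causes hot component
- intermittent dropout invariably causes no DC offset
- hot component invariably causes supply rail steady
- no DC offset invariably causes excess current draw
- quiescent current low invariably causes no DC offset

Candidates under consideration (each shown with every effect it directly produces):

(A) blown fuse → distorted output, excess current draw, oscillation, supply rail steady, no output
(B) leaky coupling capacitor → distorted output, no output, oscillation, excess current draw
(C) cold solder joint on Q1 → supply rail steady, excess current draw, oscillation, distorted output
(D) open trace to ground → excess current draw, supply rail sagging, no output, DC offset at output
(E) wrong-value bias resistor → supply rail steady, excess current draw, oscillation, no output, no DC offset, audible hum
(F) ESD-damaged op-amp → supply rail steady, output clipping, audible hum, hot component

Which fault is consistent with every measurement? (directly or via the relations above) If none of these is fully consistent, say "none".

none

Per-candidate check:
(A) blown fuse — audible hum ✗; excess current draw ✓; no output ✓; distorted output ✓; supply rail steady ✓; oscillation ✓
(B) leaky coupling capacitor — does not account for audible hum, supply rail steady
(C) cold solder joint on Q1 — audible hum ✗; excess current draw ✓; no output ✗; distorted output ✓; supply rail steady ✓; oscillation ✓
(D) open trace to ground — audible hum ✗; excess current draw ✓; no output ✓; distorted output ✗; supply rail steady ✗; oscillation ✗
(E) wrong-value bias resistor — does not account for distorted output
(F) ESD-damaged op-amp — audible hum ✓; excess current draw ✗; no output ✗; distorted output ✗; supply rail steady ✓; oscillation ✗
No candidate is consistent with all observations.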